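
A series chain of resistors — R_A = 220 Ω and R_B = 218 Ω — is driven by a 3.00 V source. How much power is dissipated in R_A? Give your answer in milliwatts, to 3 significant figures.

10.3 mW

The current is common to all series resistors; compute it, then apply P = I²R for the target.
R_total = 220 + 218 = 438.0 Ω
I = V / R_total = 3.00 / 438.0 = 0.006849 A
P_R_A = I² × R_A = (0.006849)² × 220 = 0.01032 W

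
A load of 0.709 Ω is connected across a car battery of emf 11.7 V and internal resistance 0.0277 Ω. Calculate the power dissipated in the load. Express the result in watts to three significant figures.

179 W

With r and R in series, I = ε/(r+R); the load dissipates I²R.
I = ε / (r + R) = 11.7 / (0.0277 + 0.709) = 15.88 A
P_load = I² R = (15.88)² × 0.709 = 178.8 W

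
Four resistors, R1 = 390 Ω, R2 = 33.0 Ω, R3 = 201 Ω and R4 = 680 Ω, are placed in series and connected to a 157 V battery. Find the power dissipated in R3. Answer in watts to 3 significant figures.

2.91 W

The current is common to all series resistors; compute it, then apply P = I²R for the target.
R_total = 390 + 33.0 + 201 + 680 = 1304 Ω
I = V / R_total = 157 / 1304 = 0.1204 A
P_R3 = I² × R3 = (0.1204)² × 201 = 2.914 W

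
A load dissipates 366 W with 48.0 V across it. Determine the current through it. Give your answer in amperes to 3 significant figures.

Rearranging the power relation for the two known quantities gives I = P / V.
I = 366 / 48.0 = 7.625 A

7.62 A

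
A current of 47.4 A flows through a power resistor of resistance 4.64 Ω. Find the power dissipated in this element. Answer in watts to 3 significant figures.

With I and R stated, P = I²R applies in one step.
P = (47.40 A)² × 4.64 Ω = 10420 W

10400 W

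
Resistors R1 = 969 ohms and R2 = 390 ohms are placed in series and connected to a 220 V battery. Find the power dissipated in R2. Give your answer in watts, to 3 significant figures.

Every series element carries the same I. Get I from the total resistance, then P = I² × R2.
R_total = 969 + 390 = 1359 Ω
I = V / R_total = 220 / 1359 = 0.1619 A
P_R2 = I² × R2 = (0.1619)² × 390 = 10.22 W

10.2 W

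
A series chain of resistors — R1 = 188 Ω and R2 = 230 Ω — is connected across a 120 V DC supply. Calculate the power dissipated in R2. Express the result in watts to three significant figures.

19.0 W

Since the resistors are in series they all carry the loop current I = V/R_total; the power in any one is I²R.
R_total = 188 + 230 = 418.0 Ω
I = V / R_total = 120 / 418.0 = 0.2871 A
P_R2 = I² × R2 = (0.2871)² × 230 = 18.96 W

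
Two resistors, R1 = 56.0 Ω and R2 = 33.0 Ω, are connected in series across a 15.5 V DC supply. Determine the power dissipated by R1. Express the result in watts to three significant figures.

Every series element carries the same I. Get I from the total resistance, then P = I² × R1.
R_total = 56.0 + 33.0 = 89.00 Ω
I = V / R_total = 15.5 / 89.00 = 0.1742 A
P_R1 = I² × R1 = (0.1742)² × 56.0 = 1.699 W

1.70 W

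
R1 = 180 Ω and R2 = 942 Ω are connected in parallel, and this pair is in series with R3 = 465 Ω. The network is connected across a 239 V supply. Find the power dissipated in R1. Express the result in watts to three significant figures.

19.1 W

Combine R1 and R2 into their parallel equivalent first, reducing the network to two series resistors.
R_p = (180×942)/(180+942) = 151.1 Ω
R_total = R_p + 465 = 151.1 + 465 = 616.1 Ω
I = V / R_total = 239 / 616.1 = 0.3879 A
Voltage across the parallel pair: V_p = I × R_p = 0.3879 × 151.1 = 58.62 V
Use P = V²/R for R1 with V = V_p.
P_R1 = (58.62)² / 180 = 19.09 W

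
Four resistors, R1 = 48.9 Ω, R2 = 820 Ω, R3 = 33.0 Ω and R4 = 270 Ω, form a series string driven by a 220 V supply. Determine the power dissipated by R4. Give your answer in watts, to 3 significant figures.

Every series element carries the same I. Get I from the total resistance, then P = I² × R4.
R_total = 48.9 + 820 + 33.0 + 270 = 1172 Ω
I = V / R_total = 220 / 1172 = 0.1877 A
P_R4 = I² × R4 = (0.1877)² × 270 = 9.515 W

9.52 W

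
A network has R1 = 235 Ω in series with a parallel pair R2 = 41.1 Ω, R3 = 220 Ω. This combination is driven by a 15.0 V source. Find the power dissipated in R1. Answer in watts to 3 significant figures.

0.727 W

Collapse R2‖R3 to a single equivalent, reducing the network to two series elements.
R_p = (41.1×220)/(41.1+220) = 34.63 Ω
R_total = 235 + 34.63 = 269.6 Ω
I = V / R_total = 15.0 / 269.6 = 0.05563 A
The full supply current passes through R1: P = I²R.
P_R1 = (0.05563)² × 235 = 0.7273 W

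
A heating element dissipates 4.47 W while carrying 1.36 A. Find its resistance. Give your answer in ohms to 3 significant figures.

The two known quantities fix the third via R = P / I².
R = 4.47 / (1.360)² = 2.417 Ω

2.42 Ω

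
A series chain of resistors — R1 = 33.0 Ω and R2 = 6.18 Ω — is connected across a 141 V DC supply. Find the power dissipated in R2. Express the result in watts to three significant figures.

80.0 W

The current is common to all series resistors; compute it, then apply P = I²R for the target.
R_total = 33.0 + 6.18 = 39.18 Ω
I = V / R_total = 141 / 39.18 = 3.599 A
P_R2 = I² × R2 = (3.599)² × 6.18 = 80.04 W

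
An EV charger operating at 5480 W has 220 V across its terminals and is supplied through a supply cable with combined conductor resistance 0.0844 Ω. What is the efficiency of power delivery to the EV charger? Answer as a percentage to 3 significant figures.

I = P / V = 5480 / 220 = 24.91 A through the supply cable.
P_line = I² R_line = (24.91)² × 0.0844 = 52.37 W
P_source = P_load + P_line = 5480 + 52.37 = 5532 W
η = P_load / P_source = 5480 / 5532 = 0.9905

99.1 %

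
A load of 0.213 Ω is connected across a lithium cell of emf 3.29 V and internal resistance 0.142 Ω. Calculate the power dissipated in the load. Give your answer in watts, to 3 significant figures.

The internal resistance and the load are in series, so the same I flows through both; get I from ε/(r+R), then I²R for the load.
I = ε / (r + R) = 3.29 / (0.142 + 0.213) = 9.268 A
P_load = I² R = (9.268)² × 0.213 = 18.29 W

18.3 W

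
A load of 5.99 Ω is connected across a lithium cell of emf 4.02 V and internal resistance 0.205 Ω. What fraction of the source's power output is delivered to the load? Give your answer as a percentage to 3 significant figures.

96.7 %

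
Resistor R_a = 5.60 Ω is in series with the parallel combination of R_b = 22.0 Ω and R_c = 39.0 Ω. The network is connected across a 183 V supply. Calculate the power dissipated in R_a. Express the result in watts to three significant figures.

Collapse R_b‖R_c to a single equivalent, reducing the network to two series elements.
R_p = (22.0×39.0)/(22.0+39.0) = 14.07 Ω
R_total = 5.60 + 14.07 = 19.67 Ω
I = V / R_total = 183 / 19.67 = 9.306 A
The full supply current passes through R_a: P = I²R.
P_R_a = (9.306)² × 5.60 = 484.9 W

485 W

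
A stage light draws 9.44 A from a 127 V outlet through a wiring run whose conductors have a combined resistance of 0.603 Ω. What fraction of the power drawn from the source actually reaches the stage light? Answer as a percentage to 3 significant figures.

95.5 %

The wiring run carries the full 9.44 A.
P_line = I² R_line = (9.440)² × 0.603 = 53.74 W
P_source = V I = 127 × 9.440 = 1199 W; P_load = 1145 W
η = P_load / P_source = 1145 / 1199 = 0.9552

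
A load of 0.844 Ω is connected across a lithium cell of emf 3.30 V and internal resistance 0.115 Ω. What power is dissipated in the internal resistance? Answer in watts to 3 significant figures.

The source's internal resistance is just another series element carrying I; its dissipation is I²r.
I = ε / (r + R) = 3.30 / (0.115 + 0.844) = 3.441 A
P_int = I² r = (3.441)² × 0.115 = 1.362 W

1.36 W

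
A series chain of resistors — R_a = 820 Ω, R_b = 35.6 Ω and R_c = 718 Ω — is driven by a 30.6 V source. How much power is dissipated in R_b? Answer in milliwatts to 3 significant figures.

Series elements share the same current, so find I first, then use P = I²R.
R_total = 820 + 35.6 + 718 = 1574 Ω
I = V / R_total = 30.6 / 1574 = 0.01945 A
P_R_b = I² × R_b = (0.01945)² × 35.6 = 0.01346 W

13.5 mW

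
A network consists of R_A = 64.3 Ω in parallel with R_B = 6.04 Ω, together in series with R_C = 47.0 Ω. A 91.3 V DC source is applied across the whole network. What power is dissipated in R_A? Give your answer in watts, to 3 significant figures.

1.43 W

Collapse the R_A‖R_B pair into one equivalent R_p; then R_p and R_C form a series string.
R_p = (64.3×6.04)/(64.3+6.04) = 5.521 Ω
R_total = R_p + 47.0 = 5.521 + 47.0 = 52.52 Ω
I = V / R_total = 91.3 / 52.52 = 1.738 A
Voltage across the parallel pair: V_p = I × R_p = 1.738 × 5.521 = 9.598 V
R_A has V_p across it, so P = V_p²/R_A.
P_R_A = (9.598)² / 64.3 = 1.433 W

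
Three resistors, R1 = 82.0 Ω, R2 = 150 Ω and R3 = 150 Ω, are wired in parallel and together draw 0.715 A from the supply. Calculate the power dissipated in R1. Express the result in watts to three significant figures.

The branches share the same voltage, but only the total current is given — find V from the equivalent resistance first.
1/R_eq = 1/82.0 + 1/150 + 1/150 ⇒ R_eq = 39.17 Ω
V = I_total × R_eq = 0.7150 × 39.17 = 28.01 V
P_R1 = V² / R1 = (28.01)² / 82.0 = 9.566 W

9.57 W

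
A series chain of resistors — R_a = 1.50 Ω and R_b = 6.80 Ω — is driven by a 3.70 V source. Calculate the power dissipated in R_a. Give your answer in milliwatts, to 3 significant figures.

298 mW

Series elements share the same current, so find I first, then use P = I²R.
R_total = 1.50 + 6.80 = 8.300 Ω
I = V / R_total = 3.70 / 8.300 = 0.4458 A
P_R_a = I² × R_a = (0.4458)² × 1.50 = 0.2981 W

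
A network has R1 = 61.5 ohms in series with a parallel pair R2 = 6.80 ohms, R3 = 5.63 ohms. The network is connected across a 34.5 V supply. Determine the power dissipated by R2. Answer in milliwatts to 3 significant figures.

Reduce the parallel pair to R_p first; the network is then a simple series string.
R_p = (6.80×5.63)/(6.80+5.63) = 3.080 Ω
R_total = 61.5 + 3.080 = 64.58 Ω
I = V / R_total = 34.5 / 64.58 = 0.5342 A
Voltage across the parallel pair: V_p = I × R_p = 0.5342 × 3.080 = 1.645 V
With V_p across R2, its power is V_p²/R2.
P_R2 = (1.645)² / 6.80 = 0.3981 W

398 mW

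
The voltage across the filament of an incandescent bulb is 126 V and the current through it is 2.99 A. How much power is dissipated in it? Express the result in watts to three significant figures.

With V and I both given, power follows immediately from P = V I.
P = 126 V × 2.990 A = 376.7 W

377 W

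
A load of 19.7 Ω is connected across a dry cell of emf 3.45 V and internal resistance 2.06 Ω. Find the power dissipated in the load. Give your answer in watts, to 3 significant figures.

Load and internal resistance form a series loop — compute the loop current, then the load power via I²R.
I = ε / (r + R) = 3.45 / (2.06 + 19.7) = 0.1585 A
P_load = I² R = (0.1585)² × 19.7 = 0.4952 W

0.495 W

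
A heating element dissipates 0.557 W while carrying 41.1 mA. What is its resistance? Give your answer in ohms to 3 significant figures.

330 Ω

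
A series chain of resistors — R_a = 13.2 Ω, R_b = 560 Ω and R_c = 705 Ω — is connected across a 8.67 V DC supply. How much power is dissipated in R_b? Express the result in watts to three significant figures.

Since the resistors are in series they all carry the loop current I = V/R_total; the power in any one is I²R.
R_total = 13.2 + 560 + 705 = 1278 Ω
I = V / R_total = 8.67 / 1278 = 0.006783 A
P_R_b = I² × R_b = (0.006783)² × 560 = 0.02576 W

0.0258 W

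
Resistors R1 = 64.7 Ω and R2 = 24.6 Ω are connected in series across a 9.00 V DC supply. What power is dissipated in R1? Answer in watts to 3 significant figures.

Series elements share the same current, so find I first, then use P = I²R.
R_total = 64.7 + 24.6 = 89.30 Ω
I = V / R_total = 9.00 / 89.30 = 0.1008 A
P_R1 = I² × R1 = (0.1008)² × 64.7 = 0.6572 W

0.657 W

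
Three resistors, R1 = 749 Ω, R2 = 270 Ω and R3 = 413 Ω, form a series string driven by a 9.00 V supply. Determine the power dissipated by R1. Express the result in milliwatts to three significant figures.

29.6 mW

The current is common to all series resistors; compute it, then apply P = I²R for the target.
R_total = 749 + 270 + 413 = 1432 Ω
I = V / R_total = 9.00 / 1432 = 0.006285 A
P_R1 = I² × R1 = (0.006285)² × 749 = 0.02959 W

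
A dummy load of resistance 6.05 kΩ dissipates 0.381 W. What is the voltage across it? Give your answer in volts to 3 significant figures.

48.0 V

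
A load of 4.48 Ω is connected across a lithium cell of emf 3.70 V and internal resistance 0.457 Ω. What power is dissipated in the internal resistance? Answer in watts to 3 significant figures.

Internal loss is I²r, with I set by the total series resistance r+R.
I = ε / (r + R) = 3.70 / (0.457 + 4.48) = 0.7494 A
P_int = I² r = (0.7494)² × 0.457 = 0.2567 W

0.257 W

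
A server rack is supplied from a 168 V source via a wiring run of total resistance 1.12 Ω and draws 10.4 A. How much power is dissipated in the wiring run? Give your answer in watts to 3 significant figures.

121 W

Only the current and the line resistance are needed for the I²R loss.
The wiring run carries the full 10.4 A.
P_line = I² R_line = (10.40)² × 1.12 = 121.1 W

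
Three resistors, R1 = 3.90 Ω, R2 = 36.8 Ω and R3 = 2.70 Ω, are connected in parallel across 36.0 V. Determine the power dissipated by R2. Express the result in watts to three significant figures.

The supply voltage appears across each parallel branch — just use P = V²/R2.
P_R2 = V² / R2 = (36.0)² / 36.8 Ω = 35.22 W

35.2 W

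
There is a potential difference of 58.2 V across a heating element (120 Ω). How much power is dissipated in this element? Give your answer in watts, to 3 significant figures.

28.2 W

V and R are stated; P = V²/R avoids computing the current.
P = (58.2 V)² / 120 Ω = 28.23 W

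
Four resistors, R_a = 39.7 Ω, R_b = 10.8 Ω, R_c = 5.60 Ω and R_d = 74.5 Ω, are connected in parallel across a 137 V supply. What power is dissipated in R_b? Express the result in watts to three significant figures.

R_b sits directly across the source, so P = V²/R with V = 137 V.
P_R_b = V² / R_b = (137)² / 10.8 Ω = 1738 W

1740 W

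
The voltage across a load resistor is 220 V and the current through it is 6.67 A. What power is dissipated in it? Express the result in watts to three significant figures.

1470 W

With V and I both given, power follows immediately from P = V I.
P = 220 V × 6.670 A = 1467 W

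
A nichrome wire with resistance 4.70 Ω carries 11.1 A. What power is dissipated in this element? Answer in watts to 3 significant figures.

Knowing I and R, the power is just I²R — no need to find V first.
P = (11.10 A)² × 4.70 Ω = 579.1 W

579 W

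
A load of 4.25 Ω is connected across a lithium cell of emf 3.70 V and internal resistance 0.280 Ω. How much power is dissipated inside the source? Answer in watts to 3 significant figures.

The internal resistance carries the same current as the load; P_int = I²r.
I = ε / (r + R) = 3.70 / (0.280 + 4.25) = 0.8168 A
P_int = I² r = (0.8168)² × 0.280 = 0.1868 W

0.187 W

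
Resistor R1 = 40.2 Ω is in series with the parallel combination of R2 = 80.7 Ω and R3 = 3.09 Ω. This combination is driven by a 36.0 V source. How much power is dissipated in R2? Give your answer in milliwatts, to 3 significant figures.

76.3 mW

Reduce the parallel pair to R_p first; the network is then a simple series string.
R_p = (80.7×3.09)/(80.7+3.09) = 2.976 Ω
R_total = 40.2 + 2.976 = 43.18 Ω
I = V / R_total = 36.0 / 43.18 = 0.8338 A
Voltage across the parallel pair: V_p = I × R_p = 0.8338 × 2.976 = 2.481 V
With V_p across R2, its power is V_p²/R2.
P_R2 = (2.481)² / 80.7 = 0.07630 W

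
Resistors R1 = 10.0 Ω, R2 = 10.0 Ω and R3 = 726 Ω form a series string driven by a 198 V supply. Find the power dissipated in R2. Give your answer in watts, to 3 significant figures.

Every series element carries the same I. Get I from the total resistance, then P = I² × R2.
R_total = 10.0 + 10.0 + 726 = 746.0 Ω
I = V / R_total = 198 / 746.0 = 0.2654 A
P_R2 = I² × R2 = (0.2654)² × 10.0 = 0.7045 W

0.704 W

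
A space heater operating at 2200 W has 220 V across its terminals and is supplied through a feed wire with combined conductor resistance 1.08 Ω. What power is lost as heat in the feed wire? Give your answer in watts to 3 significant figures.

108 W

The feed wire is a series resistance carrying the load current; its dissipation is I²R_line.
I = P / V = 2200 / 220 = 10.00 A through the feed wire.
P_line = I² R_line = (10.00)² × 1.08 = 108.0 W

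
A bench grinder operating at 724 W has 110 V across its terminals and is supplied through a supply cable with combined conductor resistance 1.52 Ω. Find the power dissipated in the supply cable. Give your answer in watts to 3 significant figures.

65.8 W

Only the current and the line resistance are needed for the I²R loss.
I = P / V = 724 / 110 = 6.582 A through the supply cable.
P_line = I² R_line = (6.582)² × 1.52 = 65.85 W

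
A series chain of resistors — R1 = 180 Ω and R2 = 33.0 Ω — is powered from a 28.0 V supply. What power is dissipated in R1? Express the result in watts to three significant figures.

The current is common to all series resistors; compute it, then apply P = I²R for the target.
R_total = 180 + 33.0 = 213.0 Ω
I = V / R_total = 28.0 / 213.0 = 0.1315 A
P_R1 = I² × R1 = (0.1315)² × 180 = 3.110 W

3.11 W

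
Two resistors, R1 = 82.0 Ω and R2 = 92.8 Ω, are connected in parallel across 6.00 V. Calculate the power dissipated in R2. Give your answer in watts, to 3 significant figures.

Each parallel branch sees the full supply voltage, so P = V²/R applies directly to the target branch.
P_R2 = V² / R2 = (6.00)² / 92.8 Ω = 0.3879 W

0.388 W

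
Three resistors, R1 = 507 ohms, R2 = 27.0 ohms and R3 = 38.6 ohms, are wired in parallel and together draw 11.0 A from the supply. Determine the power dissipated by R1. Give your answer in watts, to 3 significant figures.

Only the total current is stated, so first find the parallel equivalent to get the voltage across the combination.
1/R_eq = 1/507 + 1/27.0 + 1/38.6 ⇒ R_eq = 15.40 Ω
V = I_total × R_eq = 11.00 × 15.40 = 169.4 V
P_R1 = V² / R1 = (169.4)² / 507 = 56.63 W

56.6 W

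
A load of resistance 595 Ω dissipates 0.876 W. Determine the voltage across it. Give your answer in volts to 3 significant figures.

22.8 V

Rearranging the power relation for the two known quantities gives V = √(P R).
V = √(0.876 × 595) = 22.83 V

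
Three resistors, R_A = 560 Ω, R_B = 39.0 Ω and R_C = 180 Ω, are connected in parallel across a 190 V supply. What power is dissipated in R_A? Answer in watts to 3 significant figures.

R_A sits directly across the source, so P = V²/R with V = 190 V.
P_R_A = V² / R_A = (190)² / 560 Ω = 64.46 W

64.5 W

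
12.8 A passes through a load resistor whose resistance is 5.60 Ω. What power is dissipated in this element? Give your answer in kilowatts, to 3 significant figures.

0.918 kW

With I and R stated, P = I²R applies in one step.
P = (12.80 A)² × 5.60 Ω = 917.5 W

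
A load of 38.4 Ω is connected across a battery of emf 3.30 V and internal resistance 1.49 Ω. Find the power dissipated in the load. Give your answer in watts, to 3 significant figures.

0.263 W

Find the circuit current first, then P = I²R for the load (series elements share I).
I = ε / (r + R) = 3.30 / (1.49 + 38.4) = 0.08273 A
P_load = I² R = (0.08273)² × 38.4 = 0.2628 W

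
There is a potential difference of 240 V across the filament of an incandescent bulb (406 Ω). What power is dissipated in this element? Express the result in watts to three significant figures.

We know the drop across the element and its resistance — P = V²/R, one step.
P = (240 V)² / 406 Ω = 141.9 W

142 W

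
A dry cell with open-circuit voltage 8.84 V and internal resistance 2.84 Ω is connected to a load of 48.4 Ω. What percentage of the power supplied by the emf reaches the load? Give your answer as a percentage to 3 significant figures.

Efficiency is P_load / P_total. With a series r and R sharing the same I, P = I²R for each, so η = R/(R+r).
η = R / (R + r) = 48.4 / (48.4 + 2.84) = 0.9446

94.5 %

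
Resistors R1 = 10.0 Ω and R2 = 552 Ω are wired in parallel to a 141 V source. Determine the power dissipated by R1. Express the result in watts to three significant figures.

R1 sits directly across the source, so P = V²/R with V = 141 V.
P_R1 = V² / R1 = (141)² / 10.0 Ω = 1988 W

1990 W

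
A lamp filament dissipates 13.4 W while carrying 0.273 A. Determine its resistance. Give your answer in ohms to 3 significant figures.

180 Ω

Rearranging the power relation for the two known quantities gives R = P / I².
R = 13.4 / (0.2730)² = 179.8 Ω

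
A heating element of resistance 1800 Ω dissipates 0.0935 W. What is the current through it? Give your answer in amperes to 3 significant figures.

0.00721 A

Inverting the appropriate power form: I = √(P / R).
I = √(0.0935 / 1800) = 0.007207 A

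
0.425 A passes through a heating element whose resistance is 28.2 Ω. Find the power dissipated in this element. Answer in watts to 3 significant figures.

With I and R stated, P = I²R applies in one step.
P = (0.4250 A)² × 28.2 Ω = 5.094 W

5.09 W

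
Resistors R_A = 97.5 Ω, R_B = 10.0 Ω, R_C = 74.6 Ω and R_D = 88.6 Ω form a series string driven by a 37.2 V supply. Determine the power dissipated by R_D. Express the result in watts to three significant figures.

1.67 W

Since the resistors are in series they all carry the loop current I = V/R_total; the power in any one is I²R.
R_total = 97.5 + 10.0 + 74.6 + 88.6 = 270.7 Ω
I = V / R_total = 37.2 / 270.7 = 0.1374 A
P_R_D = I² × R_D = (0.1374)² × 88.6 = 1.673 W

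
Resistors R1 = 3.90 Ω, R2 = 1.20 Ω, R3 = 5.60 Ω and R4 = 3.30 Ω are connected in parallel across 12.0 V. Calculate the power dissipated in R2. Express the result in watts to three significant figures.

Parallel branches share the same voltage; P = V²/R gives the branch power in one step.
P_R2 = V² / R2 = (12.0)² / 1.20 Ω = 120.0 W

120 W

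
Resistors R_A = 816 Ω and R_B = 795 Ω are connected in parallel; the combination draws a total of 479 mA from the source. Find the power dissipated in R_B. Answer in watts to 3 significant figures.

46.8 W

The branches share the same voltage, but only the total current is given — find V from the equivalent resistance first.
1/R_eq = 1/816 + 1/795 ⇒ R_eq = 402.7 Ω
V = I_total × R_eq = 0.4790 × 402.7 = 192.9 V
P_R_B = V² / R_B = (192.9)² / 795 = 46.80 W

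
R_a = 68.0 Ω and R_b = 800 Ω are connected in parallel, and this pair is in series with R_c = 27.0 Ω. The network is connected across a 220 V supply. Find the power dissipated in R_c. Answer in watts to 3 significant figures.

163 W

Reduce the parallel combination to a single R_p; the circuit then becomes R_p in series with the remaining resistor.
R_p = (68.0×800)/(68.0+800) = 62.67 Ω
R_total = R_p + 27.0 = 62.67 + 27.0 = 89.67 Ω
I = V / R_total = 220 / 89.67 = 2.453 A
R_c carries the full series current, so P = I²R.
P_R_c = (2.453)² × 27.0 = 162.5 W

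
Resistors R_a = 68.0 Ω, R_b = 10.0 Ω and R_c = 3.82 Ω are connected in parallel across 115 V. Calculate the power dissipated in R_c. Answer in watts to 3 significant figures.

Every branch has 115 V across it, so for R_c the power is simply V²/R.
P_R_c = V² / R_c = (115)² / 3.82 Ω = 3462 W

3460 W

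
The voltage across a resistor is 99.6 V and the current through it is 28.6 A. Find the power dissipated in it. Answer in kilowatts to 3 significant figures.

2.85 kW

With V and I both given, power follows immediately from P = V I.
P = 99.6 V × 28.60 A = 2849 W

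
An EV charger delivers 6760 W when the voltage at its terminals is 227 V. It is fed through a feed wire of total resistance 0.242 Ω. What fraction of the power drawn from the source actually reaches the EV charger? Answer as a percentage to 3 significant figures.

I = P / V = 6760 / 227 = 29.78 A through the feed wire.
P_line = I² R_line = (29.78)² × 0.242 = 214.6 W
P_source = P_load + P_line = 6760 + 214.6 = 6975 W
η = P_load / P_source = 6760 / 6975 = 0.9692

96.9 %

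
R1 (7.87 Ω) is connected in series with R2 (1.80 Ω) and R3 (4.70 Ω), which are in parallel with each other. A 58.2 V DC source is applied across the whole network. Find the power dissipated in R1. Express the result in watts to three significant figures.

317 W

Replace R2 and R3 with their parallel equivalent so the circuit becomes R1 in series with R_p.
R_p = (1.80×4.70)/(1.80+4.70) = 1.302 Ω
R_total = 7.87 + 1.302 = 9.172 Ω
I = V / R_total = 58.2 / 9.172 = 6.346 A
The full supply current passes through R1: P = I²R.
P_R1 = (6.346)² × 7.87 = 316.9 W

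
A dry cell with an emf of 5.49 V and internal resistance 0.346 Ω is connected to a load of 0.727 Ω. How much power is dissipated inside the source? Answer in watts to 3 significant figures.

9.06 W

The internal resistance carries the same current as the load; P_int = I²r.
I = ε / (r + R) = 5.49 / (0.346 + 0.727) = 5.116 A
P_int = I² r = (5.116)² × 0.346 = 9.058 W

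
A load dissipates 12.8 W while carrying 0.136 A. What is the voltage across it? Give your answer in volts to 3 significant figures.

94.1 V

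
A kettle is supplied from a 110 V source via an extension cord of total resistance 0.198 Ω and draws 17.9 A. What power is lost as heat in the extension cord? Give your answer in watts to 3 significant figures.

Only the current and the line resistance are needed for the I²R loss.
The extension cord carries the full 17.9 A.
P_line = I² R_line = (17.90)² × 0.198 = 63.44 W

63.4 W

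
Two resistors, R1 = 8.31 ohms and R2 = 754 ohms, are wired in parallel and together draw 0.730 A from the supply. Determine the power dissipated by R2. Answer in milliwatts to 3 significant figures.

Parallel branches share V, not I — compute V via R_eq, then use V²/R for the target branch.
1/R_eq = 1/8.31 + 1/754 ⇒ R_eq = 8.219 Ω
V = I_total × R_eq = 0.7300 × 8.219 = 6.000 V
P_R2 = V² / R2 = (6.000)² / 754 = 0.04775 W

47.7 mW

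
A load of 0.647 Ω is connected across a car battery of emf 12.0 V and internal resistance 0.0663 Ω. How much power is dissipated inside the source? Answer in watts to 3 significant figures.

18.8 W

r is in series with the load, so it carries the full circuit current — the loss in it is I²r.
I = ε / (r + R) = 12.0 / (0.0663 + 0.647) = 16.82 A
P_int = I² r = (16.82)² × 0.0663 = 18.76 W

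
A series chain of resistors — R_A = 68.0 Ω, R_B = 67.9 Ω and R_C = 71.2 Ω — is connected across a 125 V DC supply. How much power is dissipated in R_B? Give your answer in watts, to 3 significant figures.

24.7 W

Every series element carries the same I. Get I from the total resistance, then P = I² × R_B.
R_total = 68.0 + 67.9 + 71.2 = 207.1 Ω
I = V / R_total = 125 / 207.1 = 0.6036 A
P_R_B = I² × R_B = (0.6036)² × 67.9 = 24.74 W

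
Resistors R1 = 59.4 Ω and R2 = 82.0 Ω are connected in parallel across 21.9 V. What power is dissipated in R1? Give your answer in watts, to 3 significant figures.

8.07 W

Parallel branches share the same voltage; P = V²/R gives the branch power in one step.
P_R1 = V² / R1 = (21.9)² / 59.4 Ω = 8.074 W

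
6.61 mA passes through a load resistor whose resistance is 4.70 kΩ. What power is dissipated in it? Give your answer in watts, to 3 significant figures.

0.205 W

Knowing I and R, the power is just I²R — no need to find V first.
P = (0.006610 A)² × 4700 Ω = 0.2054 W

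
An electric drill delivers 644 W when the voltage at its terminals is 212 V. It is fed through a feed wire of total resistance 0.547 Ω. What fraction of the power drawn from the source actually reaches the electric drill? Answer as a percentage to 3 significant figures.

I = P / V = 644 / 212 = 3.038 A through the feed wire.
P_line = I² R_line = (3.038)² × 0.547 = 5.048 W
P_source = P_load + P_line = 644.0 + 5.048 = 649.0 W
η = P_load / P_source = 644.0 / 649.0 = 0.9922

99.2 %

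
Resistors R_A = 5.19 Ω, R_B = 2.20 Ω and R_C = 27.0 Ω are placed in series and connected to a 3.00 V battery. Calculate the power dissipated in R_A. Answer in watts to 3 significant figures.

Since the resistors are in series they all carry the loop current I = V/R_total; the power in any one is I²R.
R_total = 5.19 + 2.20 + 27.0 = 34.39 Ω
I = V / R_total = 3.00 / 34.39 = 0.08723 A
P_R_A = I² × R_A = (0.08723)² × 5.19 = 0.03950 W

0.0395 W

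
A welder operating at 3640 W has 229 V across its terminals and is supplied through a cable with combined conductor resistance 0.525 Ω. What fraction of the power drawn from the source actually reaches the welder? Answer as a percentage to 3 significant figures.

I = P / V = 3640 / 229 = 15.90 A through the cable.
P_line = I² R_line = (15.90)² × 0.525 = 132.6 W
P_source = P_load + P_line = 3640 + 132.6 = 3773 W
η = P_load / P_source = 3640 / 3773 = 0.9648

96.5 %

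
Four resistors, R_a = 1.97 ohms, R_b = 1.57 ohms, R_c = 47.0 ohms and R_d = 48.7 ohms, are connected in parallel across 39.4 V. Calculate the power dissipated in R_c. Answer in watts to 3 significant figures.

The supply voltage appears across each parallel branch — just use P = V²/R_c.
P_R_c = V² / R_c = (39.4)² / 47.0 Ω = 33.03 W

33.0 W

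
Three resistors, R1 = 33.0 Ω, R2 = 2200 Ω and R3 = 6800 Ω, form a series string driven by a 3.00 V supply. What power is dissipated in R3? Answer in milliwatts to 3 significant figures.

In a series string the same current flows through every resistor — find that current, then P = I²R for the one we want.
R_total = 33.0 + 2200 + 6800 = 9033 Ω
I = V / R_total = 3.00 / 9033 = 0.0003321 A
P_R3 = I² × R3 = (0.0003321)² × 6800 = 0.0007500 W

0.750 mW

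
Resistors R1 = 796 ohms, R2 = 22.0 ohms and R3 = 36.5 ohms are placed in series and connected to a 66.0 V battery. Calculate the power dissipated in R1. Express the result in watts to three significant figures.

Since the resistors are in series they all carry the loop current I = V/R_total; the power in any one is I²R.
R_total = 796 + 22.0 + 36.5 = 854.5 Ω
I = V / R_total = 66.0 / 854.5 = 0.07724 A
P_R1 = I² × R1 = (0.07724)² × 796 = 4.749 W

4.75 W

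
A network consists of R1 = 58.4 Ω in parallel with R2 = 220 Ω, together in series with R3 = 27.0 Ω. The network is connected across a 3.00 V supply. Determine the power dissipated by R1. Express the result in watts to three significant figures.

First find R_p for the parallel pair, then treat R_p + R3 as a series loop.
R_p = (58.4×220)/(58.4+220) = 46.15 Ω
R_total = R_p + 27.0 = 46.15 + 27.0 = 73.15 Ω
I = V / R_total = 3.00 / 73.15 = 0.04101 A
Voltage across the parallel pair: V_p = I × R_p = 0.04101 × 46.15 = 1.893 V
R1 sits across V_p; its power is V_p²/R.
P_R1 = (1.893)² / 58.4 = 0.06134 W

0.0613 W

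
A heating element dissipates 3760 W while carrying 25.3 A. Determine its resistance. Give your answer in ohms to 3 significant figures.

Rearranging the power relation for the two known quantities gives R = P / I².
R = 3760 / (25.30)² = 5.874 Ω

5.87 Ω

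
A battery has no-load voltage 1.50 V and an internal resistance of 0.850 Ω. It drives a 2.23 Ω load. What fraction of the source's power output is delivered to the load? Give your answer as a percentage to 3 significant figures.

72.4 %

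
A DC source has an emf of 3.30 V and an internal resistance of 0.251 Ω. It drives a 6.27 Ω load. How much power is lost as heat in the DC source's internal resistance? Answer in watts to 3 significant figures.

The internal resistance carries the same current as the load; P_int = I²r.
I = ε / (r + R) = 3.30 / (0.251 + 6.27) = 0.5061 A
P_int = I² r = (0.5061)² × 0.251 = 0.06428 W

0.0643 W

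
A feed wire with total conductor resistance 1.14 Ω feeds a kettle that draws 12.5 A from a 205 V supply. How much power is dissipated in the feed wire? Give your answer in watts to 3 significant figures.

178 W

Only the current and the line resistance are needed for the I²R loss.
The feed wire carries the full 12.5 A.
P_line = I² R_line = (12.50)² × 1.14 = 178.1 W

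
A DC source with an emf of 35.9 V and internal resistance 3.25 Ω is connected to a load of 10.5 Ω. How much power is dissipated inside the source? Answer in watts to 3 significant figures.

22.2 W

r is in series with the load, so it carries the full circuit current — the loss in it is I²r.
I = ε / (r + R) = 35.9 / (3.25 + 10.5) = 2.611 A
P_int = I² r = (2.611)² × 3.25 = 22.15 W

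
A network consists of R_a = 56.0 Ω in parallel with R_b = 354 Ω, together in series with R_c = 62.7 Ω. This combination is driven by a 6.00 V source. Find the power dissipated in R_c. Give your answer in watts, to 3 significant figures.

0.183 W

First find R_p for the parallel pair, then treat R_p + R_c as a series loop.
R_p = (56.0×354)/(56.0+354) = 48.35 Ω
R_total = R_p + 62.7 = 48.35 + 62.7 = 111.1 Ω
I = V / R_total = 6.00 / 111.1 = 0.05403 A
All the supply current flows through R_c; use P = I²R_c.
P_R_c = (0.05403)² × 62.7 = 0.1830 W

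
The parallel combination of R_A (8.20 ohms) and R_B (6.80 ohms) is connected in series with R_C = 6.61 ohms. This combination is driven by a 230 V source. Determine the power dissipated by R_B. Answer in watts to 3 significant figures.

1010 W

Collapse the R_A‖R_B pair into one equivalent R_p; then R_p and R_C form a series string.
R_p = (8.20×6.80)/(8.20+6.80) = 3.717 Ω
R_total = R_p + 6.61 = 3.717 + 6.61 = 10.33 Ω
I = V / R_total = 230 / 10.33 = 22.27 A
Voltage across the parallel pair: V_p = I × R_p = 22.27 × 3.717 = 82.79 V
R_B sits across V_p; its power is V_p²/R.
P_R_B = (82.79)² / 6.80 = 1008 W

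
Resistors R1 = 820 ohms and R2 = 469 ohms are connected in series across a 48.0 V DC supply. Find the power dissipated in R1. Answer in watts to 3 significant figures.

1.14 W

Series elements share the same current, so find I first, then use P = I²R.
R_total = 820 + 469 = 1289 Ω
I = V / R_total = 48.0 / 1289 = 0.03724 A
P_R1 = I² × R1 = (0.03724)² × 820 = 1.137 W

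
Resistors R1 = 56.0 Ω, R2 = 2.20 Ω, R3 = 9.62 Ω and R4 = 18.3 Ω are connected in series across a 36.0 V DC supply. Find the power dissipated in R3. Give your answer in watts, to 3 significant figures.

1.68 W

In a series string the same current flows through every resistor — find that current, then P = I²R for the one we want.
R_total = 56.0 + 2.20 + 9.62 + 18.3 = 86.12 Ω
I = V / R_total = 36.0 / 86.12 = 0.4180 A
P_R3 = I² × R3 = (0.4180)² × 9.62 = 1.681 W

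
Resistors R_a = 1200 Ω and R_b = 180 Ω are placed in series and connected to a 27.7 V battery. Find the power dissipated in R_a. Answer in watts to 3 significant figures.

Series elements share the same current, so find I first, then use P = I²R.
R_total = 1200 + 180 = 1380 Ω
I = V / R_total = 27.7 / 1380 = 0.02007 A
P_R_a = I² × R_a = (0.02007)² × 1200 = 0.4835 W

0.483 W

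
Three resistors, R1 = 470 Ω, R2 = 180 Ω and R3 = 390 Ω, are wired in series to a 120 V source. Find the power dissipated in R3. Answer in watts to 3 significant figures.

Series elements share the same current, so find I first, then use P = I²R.
R_total = 470 + 180 + 390 = 1040 Ω
I = V / R_total = 120 / 1040 = 0.1154 A
P_R3 = I² × R3 = (0.1154)² × 390 = 5.192 W

5.19 W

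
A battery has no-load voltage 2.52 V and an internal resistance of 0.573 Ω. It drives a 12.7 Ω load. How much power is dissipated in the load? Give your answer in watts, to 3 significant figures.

0.458 W

Load and internal resistance form a series loop — compute the loop current, then the load power via I²R.
I = ε / (r + R) = 2.52 / (0.573 + 12.7) = 0.1899 A
P_load = I² R = (0.1899)² × 12.7 = 0.4578 W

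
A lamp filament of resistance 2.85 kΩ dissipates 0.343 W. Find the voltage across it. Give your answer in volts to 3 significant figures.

31.3 V

The two known quantities fix the third via V = √(P R).
V = √(0.343 × 2850) = 31.27 V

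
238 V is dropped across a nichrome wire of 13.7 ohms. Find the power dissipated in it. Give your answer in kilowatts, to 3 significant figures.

V and R are stated; P = V²/R avoids computing the current.
P = (238 V)² / 13.7 Ω = 4135 W

4.13 kW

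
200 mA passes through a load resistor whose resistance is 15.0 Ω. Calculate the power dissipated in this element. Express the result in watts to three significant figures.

0.600 W

The current through and the resistance of the element are both given; use P = I²R.
P = (0.2000 A)² × 15.0 Ω = 0.6000 W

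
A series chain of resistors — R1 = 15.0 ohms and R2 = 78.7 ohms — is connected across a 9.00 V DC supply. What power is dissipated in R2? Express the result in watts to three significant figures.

The current is common to all series resistors; compute it, then apply P = I²R for the target.
R_total = 15.0 + 78.7 = 93.70 Ω
I = V / R_total = 9.00 / 93.70 = 0.09605 A
P_R2 = I² × R2 = (0.09605)² × 78.7 = 0.7261 W

0.726 W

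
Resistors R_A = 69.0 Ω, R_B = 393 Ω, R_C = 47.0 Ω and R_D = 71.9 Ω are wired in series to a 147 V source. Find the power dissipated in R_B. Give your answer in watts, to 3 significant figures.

25.2 W

Every series element carries the same I. Get I from the total resistance, then P = I² × R_B.
R_total = 69.0 + 393 + 47.0 + 71.9 = 580.9 Ω
I = V / R_total = 147 / 580.9 = 0.2531 A
P_R_B = I² × R_B = (0.2531)² × 393 = 25.17 W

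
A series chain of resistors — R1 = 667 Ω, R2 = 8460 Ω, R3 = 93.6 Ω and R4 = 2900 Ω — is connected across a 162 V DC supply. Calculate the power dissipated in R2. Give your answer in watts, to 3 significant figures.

The current is common to all series resistors; compute it, then apply P = I²R for the target.
R_total = 667 + 8460 + 93.6 + 2900 = 12120 Ω
I = V / R_total = 162 / 12120 = 0.01337 A
P_R2 = I² × R2 = (0.01337)² × 8460 = 1.511 W

1.51 W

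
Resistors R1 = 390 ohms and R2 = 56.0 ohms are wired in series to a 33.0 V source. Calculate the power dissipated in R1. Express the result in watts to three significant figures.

Series elements share the same current, so find I first, then use P = I²R.
R_total = 390 + 56.0 = 446.0 Ω
I = V / R_total = 33.0 / 446.0 = 0.07399 A
P_R1 = I² × R1 = (0.07399)² × 390 = 2.135 W

2.14 W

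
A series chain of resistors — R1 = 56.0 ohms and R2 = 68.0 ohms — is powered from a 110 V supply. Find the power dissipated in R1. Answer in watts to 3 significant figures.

44.1 W

Series elements share the same current, so find I first, then use P = I²R.
R_total = 56.0 + 68.0 = 124.0 Ω
I = V / R_total = 110 / 124.0 = 0.8871 A
P_R1 = I² × R1 = (0.8871)² × 56.0 = 44.07 W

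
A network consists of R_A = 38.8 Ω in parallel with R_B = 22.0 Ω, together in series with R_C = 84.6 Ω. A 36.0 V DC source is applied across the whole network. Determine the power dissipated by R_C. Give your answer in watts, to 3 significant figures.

Reduce the parallel combination to a single R_p; the circuit then becomes R_p in series with the remaining resistor.
R_p = (38.8×22.0)/(38.8+22.0) = 14.04 Ω
R_total = R_p + 84.6 = 14.04 + 84.6 = 98.64 Ω
I = V / R_total = 36.0 / 98.64 = 0.3650 A
All the supply current flows through R_C; use P = I²R_C.
P_R_C = (0.3650)² × 84.6 = 11.27 W

11.3 W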